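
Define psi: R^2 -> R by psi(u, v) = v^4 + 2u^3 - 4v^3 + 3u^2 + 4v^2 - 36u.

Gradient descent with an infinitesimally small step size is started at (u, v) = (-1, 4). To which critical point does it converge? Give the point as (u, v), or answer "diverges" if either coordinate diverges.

(2, 2)

psi is separable, so gradient descent decouples: u follows -∂psi/∂u, v follows -∂psi/∂v.
∂psi/∂u = 6(u - 2)(u + 3); at u=-1 this is -36, so u increases.
∂psi/∂v = 4v(v - 2)(v - 1); at v=4 this is 96, so v decreases.
u converges to its nearest critical value 2 (a local min of the u-part); v converges to 2. The iterate converges to (2, 2).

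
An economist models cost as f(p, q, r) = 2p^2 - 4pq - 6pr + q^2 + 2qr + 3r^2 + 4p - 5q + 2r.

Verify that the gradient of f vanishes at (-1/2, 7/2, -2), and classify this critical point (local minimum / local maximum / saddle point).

saddle point

∇f = (4p - 4q - 6r + 4, -4p + 2q + 2r - 5, -6p + 2q + 6r + 2); substituting (-1/2, 7/2, -2) gives ∇f = (0, 0, 0), so (-1/2, 7/2, -2) is indeed a critical point.
The Hessian is constant: H = [[4, -4, -6], [-4, 2, 2], [-6, 2, 6]].
Leading principal minors: Δ₁ = 4, Δ₂ = -8, Δ₃ = -40.
The minors fit neither the all-positive nor the alternating-sign pattern, so H is indefinite: a saddle point.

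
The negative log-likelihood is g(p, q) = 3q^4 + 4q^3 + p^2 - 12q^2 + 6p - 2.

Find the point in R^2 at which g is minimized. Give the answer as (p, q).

(-3, -2)

g(p,q) separates as A(p) + B(q) − 2, so its minimum is min A + min B − 2.
A'(p) = 2p + 6 vanishes at p ∈ {-3}; B'(q) = 12q(q - 1)(q + 2) vanishes at q ∈ {-2, 0, 1}.
Local minima of A (where A''>0): A(-3)=-9. Local minima of B: B(-2)=-32, B(1)=-5.
So the global minimum of g is A(-3) + B(-2) − 2 = -9 − 32 − 2 = -43, attained at (-3, -2).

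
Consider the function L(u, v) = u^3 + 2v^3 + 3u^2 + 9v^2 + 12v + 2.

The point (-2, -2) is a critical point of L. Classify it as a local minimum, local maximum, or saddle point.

local maximum

The mixed partial ∂²L/∂u∂v is 0, so the Hessian at any point is diag(L_uu, L_vv) = diag(6(u + 1), 6(2v + 3)).
At (-2, -2): H = diag(-6, -6).
Both eigenvalues are negative, so H is negative definite: a local maximum.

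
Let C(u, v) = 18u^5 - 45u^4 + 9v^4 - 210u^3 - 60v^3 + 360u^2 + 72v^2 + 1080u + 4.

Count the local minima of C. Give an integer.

C separates as a function of u plus a function of v, so ∇C=0 decouples.
∂C/∂u = 90(u - 3)(u - 2)(u + 1)(u + 2) = 0 at u ∈ {-2, -1, 2, 3}; ∂C/∂v = 36v(v - 4)(v - 1) = 0 at v ∈ {0, 1, 4}.
The Hessian is diagonal: diag(C_uu, C_vv). Second derivatives: C_uu(-2)=-1800, C_uu(-1)=1080, C_uu(2)=-1080, C_uu(3)=1800; C_vv(0)=144, C_vv(1)=-108, C_vv(4)=432.
Local minima occur where both diagonal entries positive: (-1, 0), (-1, 4), (3, 0), (3, 4). Count: 4.

4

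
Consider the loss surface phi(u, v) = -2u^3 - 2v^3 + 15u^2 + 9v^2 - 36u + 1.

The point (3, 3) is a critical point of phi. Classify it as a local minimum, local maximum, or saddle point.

local maximum

The mixed partial ∂²phi/∂u∂v is 0, so the Hessian at any point is diag(phi_uu, phi_vv) = diag(6(-2u + 5), 6(-2v + 3)).
At (3, 3): H = diag(-6, -18).
Both eigenvalues are negative, so H is negative definite: a local maximum.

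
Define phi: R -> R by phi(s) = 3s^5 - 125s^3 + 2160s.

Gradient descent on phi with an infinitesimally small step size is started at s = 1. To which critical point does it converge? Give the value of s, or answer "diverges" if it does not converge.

phi'(s) = 15(s - 4)(s - 3)(s + 3)(s + 4), so phi'(1) = 1800.
Gradient descent moves in the -phi' direction, i.e. s is decreasing.
The nearest critical point in that direction is s = -3, where phi'' = 630 > 0 (a local minimum). The iterate converges there.

-3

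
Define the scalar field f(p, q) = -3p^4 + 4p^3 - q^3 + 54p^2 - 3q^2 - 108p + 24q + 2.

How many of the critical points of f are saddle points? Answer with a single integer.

3

f separates as a function of p plus a function of q, so ∇f=0 decouples.
∂f/∂p = -12(p - 3)(p - 1)(p + 3) = 0 at p ∈ {-3, 1, 3}; ∂f/∂q = -3(q - 2)(q + 4) = 0 at q ∈ {-4, 2}.
The Hessian is diagonal: diag(f_pp, f_qq). Second derivatives: f_pp(-3)=-288, f_pp(1)=96, f_pp(3)=-144; f_qq(-4)=18, f_qq(2)=-18.
Saddle points occur where the two diagonal entries have opposite signs: (-3, -4), (1, 2), (3, -4). Count: 3.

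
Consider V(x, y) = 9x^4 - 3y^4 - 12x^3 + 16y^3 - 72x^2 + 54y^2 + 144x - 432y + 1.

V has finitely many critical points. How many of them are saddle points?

V separates as a function of x plus a function of y, so ∇V=0 decouples.
∂V/∂x = 36(x - 2)(x - 1)(x + 2) = 0 at x ∈ {-2, 1, 2}; ∂V/∂y = -12(y - 4)(y - 3)(y + 3) = 0 at y ∈ {-3, 3, 4}.
The Hessian is diagonal: diag(V_xx, V_yy). Second derivatives: V_xx(-2)=432, V_xx(1)=-108, V_xx(2)=144; V_yy(-3)=-504, V_yy(3)=72, V_yy(4)=-84.
Saddle points occur where the two diagonal entries have opposite signs: (-2, -3), (-2, 4), (1, 3), (2, -3), (2, 4). Count: 5.

5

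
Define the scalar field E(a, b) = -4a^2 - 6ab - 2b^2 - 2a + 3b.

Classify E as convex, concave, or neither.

neither

E is quadratic, so its Hessian is the constant matrix H = [[-8, -6], [-6, -4]].
det(H) = -4, tr(H) = -12.
det(H) < 0, so H is indefinite: neither convex nor concave.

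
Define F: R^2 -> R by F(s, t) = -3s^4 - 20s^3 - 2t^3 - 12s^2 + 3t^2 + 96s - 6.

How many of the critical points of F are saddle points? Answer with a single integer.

F separates as a function of s plus a function of t, so ∇F=0 decouples.
∂F/∂s = -12(s - 1)(s + 2)(s + 4) = 0 at s ∈ {-4, -2, 1}; ∂F/∂t = -6t(t - 1) = 0 at t ∈ {0, 1}.
The Hessian is diagonal: diag(F_ss, F_tt). Second derivatives: F_ss(-4)=-120, F_ss(-2)=72, F_ss(1)=-180; F_tt(0)=6, F_tt(1)=-6.
Saddle points occur where the two diagonal entries have opposite signs: (-4, 0), (-2, 1), (1, 0). Count: 3.

3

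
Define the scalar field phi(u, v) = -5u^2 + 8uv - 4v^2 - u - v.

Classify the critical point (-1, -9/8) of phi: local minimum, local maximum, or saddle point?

local maximum

The Hessian of phi is constant: H = [[-10, 8], [8, -8]].
det(H) = (-10)·(-8) − 8² = 16.
det(H) > 0 and tr(H) = -18 < 0, so H is negative definite and the point is a local maximum.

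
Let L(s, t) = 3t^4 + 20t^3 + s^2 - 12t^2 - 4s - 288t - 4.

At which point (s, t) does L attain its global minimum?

L(s,t) separates as P(s) + Q(t) − 4, so its minimum is min P + min Q − 4.
P'(s) = 2s - 4 vanishes at s ∈ {2}; Q'(t) = 12(t - 2)(t + 3)(t + 4) vanishes at t ∈ {-4, -3, 2}.
Local minima of P (where P''>0): P(2)=-4. Local minima of Q: Q(-4)=448, Q(2)=-416.
So the global minimum of L is P(2) + Q(2) − 4 = -4 − 416 − 4 = -424, attained at (2, 2).

(2, 2)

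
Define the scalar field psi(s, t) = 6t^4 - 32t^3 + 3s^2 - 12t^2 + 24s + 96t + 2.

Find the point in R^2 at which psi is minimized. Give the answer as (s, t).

psi(s,t) separates as P(s) + Q(t) + 2, so its minimum is min P + min Q + 2.
P'(s) = 6s + 24 vanishes at s ∈ {-4}; Q'(t) = 24(t - 4)(t - 1)(t + 1) vanishes at t ∈ {-1, 1, 4}.
Local minima of P (where P''>0): P(-4)=-48. Local minima of Q: Q(-1)=-70, Q(4)=-320.
So the global minimum of psi is P(-4) + Q(4) + 2 = -48 − 320 + 2 = -366, attained at (-4, 4).

(-4, 4)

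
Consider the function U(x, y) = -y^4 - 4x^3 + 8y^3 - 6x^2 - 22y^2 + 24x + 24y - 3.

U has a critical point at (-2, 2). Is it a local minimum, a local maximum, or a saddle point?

The mixed partial ∂²U/∂x∂y is 0, so the Hessian at any point is diag(U_xx, U_yy) = diag(-12(2x + 1), 4(-3y^2 + 12y - 11)).
At (-2, 2): H = diag(36, 4).
Both eigenvalues are positive, so H is positive definite: a local minimum.

local minimum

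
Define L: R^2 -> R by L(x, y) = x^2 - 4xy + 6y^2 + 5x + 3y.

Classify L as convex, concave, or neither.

L is quadratic, so its Hessian is the constant matrix H = [[2, -4], [-4, 12]].
det(H) = 8, tr(H) = 14.
det(H) > 0 and tr(H) > 0, so H is positive definite everywhere: convex.

convex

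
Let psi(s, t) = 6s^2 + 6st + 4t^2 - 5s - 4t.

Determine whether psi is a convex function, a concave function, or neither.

psi is quadratic, so its Hessian is the constant matrix H = [[12, 6], [6, 8]].
det(H) = 60, tr(H) = 20.
det(H) > 0 and tr(H) > 0, so H is positive definite everywhere: convex.

convex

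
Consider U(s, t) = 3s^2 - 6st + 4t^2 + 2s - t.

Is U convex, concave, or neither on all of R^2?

U is quadratic, so its Hessian is the constant matrix H = [[6, -6], [-6, 8]].
det(H) = 12, tr(H) = 14.
det(H) > 0 and tr(H) > 0, so H is positive definite everywhere: convex.

convex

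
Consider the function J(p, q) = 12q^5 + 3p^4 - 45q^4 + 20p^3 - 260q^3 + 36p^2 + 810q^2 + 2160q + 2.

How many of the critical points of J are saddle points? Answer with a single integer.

6

J separates as a function of p plus a function of q, so ∇J=0 decouples.
∂J/∂p = 12p(p + 2)(p + 3) = 0 at p ∈ {-3, -2, 0}; ∂J/∂q = 60(q - 4)(q - 3)(q + 1)(q + 3) = 0 at q ∈ {-3, -1, 3, 4}.
The Hessian is diagonal: diag(J_pp, J_qq). Second derivatives: J_pp(-3)=36, J_pp(-2)=-24, J_pp(0)=72; J_qq(-3)=-5040, J_qq(-1)=2400, J_qq(3)=-1440, J_qq(4)=2100.
Saddle points occur where the two diagonal entries have opposite signs: (-3, -3), (-3, 3), (-2, -1), (-2, 4), (0, -3), (0, 3). Count: 6.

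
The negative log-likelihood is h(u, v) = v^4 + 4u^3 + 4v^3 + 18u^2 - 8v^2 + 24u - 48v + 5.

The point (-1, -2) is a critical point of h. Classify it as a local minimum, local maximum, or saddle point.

saddle point

The mixed partial ∂²h/∂u∂v is 0, so the Hessian at any point is diag(h_uu, h_vv) = diag(12(2u + 3), 4(3v^2 + 6v - 4)).
At (-1, -2): H = diag(12, -16).
The eigenvalues have opposite signs, so H is indefinite: a saddle point.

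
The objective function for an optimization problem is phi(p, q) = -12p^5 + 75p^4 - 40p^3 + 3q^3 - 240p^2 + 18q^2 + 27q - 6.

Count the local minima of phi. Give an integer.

phi separates as a function of p plus a function of q, so ∇phi=0 decouples.
∂phi/∂p = -60p(p - 4)(p - 2)(p + 1) = 0 at p ∈ {-1, 0, 2, 4}; ∂phi/∂q = 9(q + 1)(q + 3) = 0 at q ∈ {-3, -1}.
The Hessian is diagonal: diag(phi_pp, phi_qq). Second derivatives: phi_pp(-1)=900, phi_pp(0)=-480, phi_pp(2)=720, phi_pp(4)=-2400; phi_qq(-3)=-18, phi_qq(-1)=18.
Local minima occur where both diagonal entries positive: (-1, -1), (2, -1). Count: 2.

2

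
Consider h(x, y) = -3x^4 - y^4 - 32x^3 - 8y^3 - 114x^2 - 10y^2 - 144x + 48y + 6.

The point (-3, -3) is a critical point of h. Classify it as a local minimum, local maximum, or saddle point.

local minimum

The mixed partial ∂²h/∂x∂y is 0, so the Hessian at any point is diag(h_xx, h_yy) = diag(-12(3x^2 + 16x + 19), -4(3y^2 + 12y + 5)).
At (-3, -3): H = diag(24, 16).
Both eigenvalues are positive, so H is positive definite: a local minimum.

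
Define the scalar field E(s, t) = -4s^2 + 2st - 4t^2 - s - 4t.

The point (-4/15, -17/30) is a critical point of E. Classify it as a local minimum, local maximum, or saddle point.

local maximum

The Hessian of E is constant: H = [[-8, 2], [2, -8]].
det(H) = (-8)·(-8) − 2² = 60.
det(H) > 0 and tr(H) = -16 < 0, so H is negative definite and the point is a local maximum.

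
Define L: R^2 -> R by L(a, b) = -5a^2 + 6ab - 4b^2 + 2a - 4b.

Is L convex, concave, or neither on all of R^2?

concave

L is quadratic, so its Hessian is the constant matrix H = [[-10, 6], [6, -8]].
det(H) = 44, tr(H) = -18.
det(H) > 0 and tr(H) < 0, so H is negative definite everywhere: concave.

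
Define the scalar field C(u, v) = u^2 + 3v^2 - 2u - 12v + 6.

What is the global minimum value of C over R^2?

-7

C(u,v) separates as P(u) + Q(v) + 6, so its minimum is min P + min Q + 6.
P'(u) = 2u - 2 vanishes at u ∈ {1}; Q'(v) = 6v - 12 vanishes at v ∈ {2}.
Local minima of P (where P''>0): P(1)=-1. Local minima of Q: Q(2)=-12.
So the global minimum of C is P(1) + Q(2) + 6 = -1 − 12 + 6 = -7, attained at (1, 2).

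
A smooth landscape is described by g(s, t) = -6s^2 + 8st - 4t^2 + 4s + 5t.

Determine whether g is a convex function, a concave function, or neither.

concave

g is quadratic, so its Hessian is the constant matrix H = [[-12, 8], [8, -8]].
det(H) = 32, tr(H) = -20.
det(H) > 0 and tr(H) < 0, so H is negative definite everywhere: concave.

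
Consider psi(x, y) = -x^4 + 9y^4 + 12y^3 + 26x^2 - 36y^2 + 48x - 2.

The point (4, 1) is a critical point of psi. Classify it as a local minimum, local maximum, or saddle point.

saddle point

The mixed partial ∂²psi/∂x∂y is 0, so the Hessian at any point is diag(psi_xx, psi_yy) = diag(4(-3x^2 + 13), 36(3y^2 + 2y - 2)).
At (4, 1): H = diag(-140, 108).
The eigenvalues have opposite signs, so H is indefinite: a saddle point.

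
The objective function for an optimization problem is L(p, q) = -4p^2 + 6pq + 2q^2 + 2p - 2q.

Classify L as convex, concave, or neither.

L is quadratic, so its Hessian is the constant matrix H = [[-8, 6], [6, 4]].
det(H) = -68, tr(H) = -4.
det(H) < 0, so H is indefinite: neither convex nor concave.

neither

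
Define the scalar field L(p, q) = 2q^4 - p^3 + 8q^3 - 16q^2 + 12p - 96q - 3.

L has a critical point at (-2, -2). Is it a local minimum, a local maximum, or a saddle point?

saddle point

The mixed partial ∂²L/∂p∂q is 0, so the Hessian at any point is diag(L_pp, L_qq) = diag(-6p, 8(3q^2 + 6q - 4)).
At (-2, -2): H = diag(12, -32).
The eigenvalues have opposite signs, so H is indefinite: a saddle point.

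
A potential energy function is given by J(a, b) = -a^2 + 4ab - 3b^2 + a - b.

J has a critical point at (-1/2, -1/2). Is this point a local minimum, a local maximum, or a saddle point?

saddle point

The Hessian of J is constant: H = [[-2, 4], [4, -6]].
det(H) = (-2)·(-6) − 4² = -4.
Since det(H) < 0, H is indefinite and the critical point is a saddle point.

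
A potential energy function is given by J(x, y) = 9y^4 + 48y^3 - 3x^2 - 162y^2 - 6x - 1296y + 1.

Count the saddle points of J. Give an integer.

J separates as a function of x plus a function of y, so ∇J=0 decouples.
∂J/∂x = -6(x + 1) = 0 at x ∈ {-1}; ∂J/∂y = 36(y - 3)(y + 3)(y + 4) = 0 at y ∈ {-4, -3, 3}.
The Hessian is diagonal: diag(J_xx, J_yy). Second derivatives: J_xx(-1)=-6; J_yy(-4)=252, J_yy(-3)=-216, J_yy(3)=1512.
Saddle points occur where the two diagonal entries have opposite signs: (-1, -4), (-1, 3). Count: 2.

2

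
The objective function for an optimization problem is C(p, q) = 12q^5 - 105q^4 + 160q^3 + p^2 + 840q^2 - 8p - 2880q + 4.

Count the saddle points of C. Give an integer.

C separates as a function of p plus a function of q, so ∇C=0 decouples.
∂C/∂p = 2(p - 4) = 0 at p ∈ {4}; ∂C/∂q = 60(q - 4)(q - 3)(q - 2)(q + 2) = 0 at q ∈ {-2, 2, 3, 4}.
The Hessian is diagonal: diag(C_pp, C_qq). Second derivatives: C_pp(4)=2; C_qq(-2)=-7200, C_qq(2)=480, C_qq(3)=-300, C_qq(4)=720.
Saddle points occur where the two diagonal entries have opposite signs: (4, -2), (4, 3). Count: 2.

2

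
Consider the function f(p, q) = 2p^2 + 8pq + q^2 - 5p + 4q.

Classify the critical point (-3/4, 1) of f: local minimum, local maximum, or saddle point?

The Hessian of f is constant: H = [[4, 8], [8, 2]].
det(H) = 4·2 − 8² = -56.
Since det(H) < 0, H is indefinite and the critical point is a saddle point.

saddle point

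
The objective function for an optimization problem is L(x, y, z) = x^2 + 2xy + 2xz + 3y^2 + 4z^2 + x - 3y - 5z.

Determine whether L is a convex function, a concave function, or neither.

convex

L is quadratic, so its Hessian is the constant matrix H = [[2, 2, 2], [2, 6, 0], [2, 0, 8]].
Leading principal minors: 2, 8, 40.
All positive ⇒ H ≻ 0 ⇒ convex.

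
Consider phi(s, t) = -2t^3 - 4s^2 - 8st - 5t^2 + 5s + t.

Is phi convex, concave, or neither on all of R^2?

neither

The term -2t^3 is cubic, so the Hessian is not constant.
∂²phi/∂t² = -12t - 10, which takes both signs as t varies (negative for sufficiently large t). A diagonal entry of the Hessian changing sign means the Hessian is neither positive- nor negative-semidefinite on all of R^2.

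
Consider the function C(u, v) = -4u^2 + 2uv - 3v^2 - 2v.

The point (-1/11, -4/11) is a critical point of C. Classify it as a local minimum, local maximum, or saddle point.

The Hessian of C is constant: H = [[-8, 2], [2, -6]].
det(H) = (-8)·(-6) − 2² = 44.
det(H) > 0 and tr(H) = -14 < 0, so H is negative definite and the point is a local maximum.

local maximum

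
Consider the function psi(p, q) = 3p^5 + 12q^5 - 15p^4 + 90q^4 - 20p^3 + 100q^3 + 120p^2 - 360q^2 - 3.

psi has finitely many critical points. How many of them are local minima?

psi separates as a function of p plus a function of q, so ∇psi=0 decouples.
∂psi/∂p = 15p(p - 4)(p - 2)(p + 2) = 0 at p ∈ {-2, 0, 2, 4}; ∂psi/∂q = 60q(q - 1)(q + 3)(q + 4) = 0 at q ∈ {-4, -3, 0, 1}.
The Hessian is diagonal: diag(psi_pp, psi_qq). Second derivatives: psi_pp(-2)=-720, psi_pp(0)=240, psi_pp(2)=-240, psi_pp(4)=720; psi_qq(-4)=-1200, psi_qq(-3)=720, psi_qq(0)=-720, psi_qq(1)=1200.
Local minima occur where both diagonal entries positive: (0, -3), (0, 1), (4, -3), (4, 1). Count: 4.

4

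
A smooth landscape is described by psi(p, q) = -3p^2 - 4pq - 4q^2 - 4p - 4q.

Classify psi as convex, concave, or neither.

psi is quadratic, so its Hessian is the constant matrix H = [[-6, -4], [-4, -8]].
det(H) = 32, tr(H) = -14.
det(H) > 0 and tr(H) < 0, so H is negative definite everywhere: concave.

concave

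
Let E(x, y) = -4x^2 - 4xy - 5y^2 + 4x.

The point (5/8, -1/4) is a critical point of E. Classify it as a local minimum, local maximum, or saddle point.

local maximum

The Hessian of E is constant: H = [[-8, -4], [-4, -10]].
det(H) = (-8)·(-10) − (-4)² = 64.
det(H) > 0 and tr(H) = -18 < 0, so H is negative definite and the point is a local maximum.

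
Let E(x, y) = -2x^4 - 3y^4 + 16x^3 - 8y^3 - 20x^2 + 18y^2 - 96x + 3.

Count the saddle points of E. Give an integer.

4

E separates as a function of x plus a function of y, so ∇E=0 decouples.
∂E/∂x = -8(x - 4)(x - 3)(x + 1) = 0 at x ∈ {-1, 3, 4}; ∂E/∂y = -12y(y - 1)(y + 3) = 0 at y ∈ {-3, 0, 1}.
The Hessian is diagonal: diag(E_xx, E_yy). Second derivatives: E_xx(-1)=-160, E_xx(3)=32, E_xx(4)=-40; E_yy(-3)=-144, E_yy(0)=36, E_yy(1)=-48.
Saddle points occur where the two diagonal entries have opposite signs: (-1, 0), (3, -3), (3, 1), (4, 0). Count: 4.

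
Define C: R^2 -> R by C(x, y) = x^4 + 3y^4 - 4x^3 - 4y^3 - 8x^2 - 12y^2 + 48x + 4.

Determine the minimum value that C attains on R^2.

-108

C(x,y) separates as P(x) + Q(y) + 4, so its minimum is min P + min Q + 4.
P'(x) = 4(x - 3)(x - 2)(x + 2) vanishes at x ∈ {-2, 2, 3}; Q'(y) = 12y(y - 2)(y + 1) vanishes at y ∈ {-1, 0, 2}.
Local minima of P (where P''>0): P(-2)=-80, P(3)=45. Local minima of Q: Q(-1)=-5, Q(2)=-32.
So the global minimum of C is P(-2) + Q(2) + 4 = -80 − 32 + 4 = -108, attained at (-2, 2).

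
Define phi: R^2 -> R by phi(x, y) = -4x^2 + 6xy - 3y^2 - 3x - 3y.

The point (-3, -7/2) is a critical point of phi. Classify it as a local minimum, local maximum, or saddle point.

The Hessian of phi is constant: H = [[-8, 6], [6, -6]].
det(H) = (-8)·(-6) − 6² = 12.
det(H) > 0 and tr(H) = -14 < 0, so H is negative definite and the point is a local maximum.

local maximum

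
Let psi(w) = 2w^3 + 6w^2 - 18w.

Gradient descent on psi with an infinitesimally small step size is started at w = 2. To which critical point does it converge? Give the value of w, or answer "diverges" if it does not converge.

psi'(w) = 6(w - 1)(w + 3), so psi'(2) = 30.
Gradient descent moves in the -psi' direction, i.e. w is decreasing.
The nearest critical point in that direction is w = 1, where psi'' = 24 > 0 (a local minimum). The iterate converges there.

1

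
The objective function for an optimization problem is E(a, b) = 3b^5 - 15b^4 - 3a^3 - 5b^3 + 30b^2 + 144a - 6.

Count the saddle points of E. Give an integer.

4

E separates as a function of a plus a function of b, so ∇E=0 decouples.
∂E/∂a = -9(a - 4)(a + 4) = 0 at a ∈ {-4, 4}; ∂E/∂b = 15b(b - 4)(b - 1)(b + 1) = 0 at b ∈ {-1, 0, 1, 4}.
The Hessian is diagonal: diag(E_aa, E_bb). Second derivatives: E_aa(-4)=72, E_aa(4)=-72; E_bb(-1)=-150, E_bb(0)=60, E_bb(1)=-90, E_bb(4)=900.
Saddle points occur where the two diagonal entries have opposite signs: (-4, -1), (-4, 1), (4, 0), (4, 4). Count: 4.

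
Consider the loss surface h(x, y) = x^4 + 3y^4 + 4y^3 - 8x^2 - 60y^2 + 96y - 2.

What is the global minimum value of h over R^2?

h(x,y) separates as P(x) + Q(y) − 2, so its minimum is min P + min Q − 2.
P'(x) = 4x(x - 2)(x + 2) vanishes at x ∈ {-2, 0, 2}; Q'(y) = 12(y - 2)(y - 1)(y + 4) vanishes at y ∈ {-4, 1, 2}.
Local minima of P (where P''>0): P(-2)=-16, P(2)=-16. Local minima of Q: Q(-4)=-832, Q(2)=32.
So the global minimum of h is P(-2) + Q(-4) − 2 = -16 − 832 − 2 = -850, attained at (-2, -4).

-850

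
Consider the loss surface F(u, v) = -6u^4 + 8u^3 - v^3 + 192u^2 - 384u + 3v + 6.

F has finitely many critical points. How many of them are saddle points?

3

F separates as a function of u plus a function of v, so ∇F=0 decouples.
∂F/∂u = -24(u - 4)(u - 1)(u + 4) = 0 at u ∈ {-4, 1, 4}; ∂F/∂v = -3(v - 1)(v + 1) = 0 at v ∈ {-1, 1}.
The Hessian is diagonal: diag(F_uu, F_vv). Second derivatives: F_uu(-4)=-960, F_uu(1)=360, F_uu(4)=-576; F_vv(-1)=6, F_vv(1)=-6.
Saddle points occur where the two diagonal entries have opposite signs: (-4, -1), (1, 1), (4, -1). Count: 3.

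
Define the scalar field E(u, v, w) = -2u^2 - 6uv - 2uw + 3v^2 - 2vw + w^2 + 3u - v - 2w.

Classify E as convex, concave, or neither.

E is quadratic, so its Hessian is the constant matrix H = [[-4, -6, -2], [-6, 6, -2], [-2, -2, 2]].
Leading principal minors: -4, -60, -176.
Neither pattern holds ⇒ H is indefinite ⇒ neither convex nor concave.

neither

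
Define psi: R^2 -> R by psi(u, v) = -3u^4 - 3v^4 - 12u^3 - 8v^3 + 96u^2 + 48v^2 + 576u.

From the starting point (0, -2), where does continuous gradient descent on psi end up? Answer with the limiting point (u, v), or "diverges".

psi is separable, so gradient descent decouples: u follows -∂psi/∂u, v follows -∂psi/∂v.
∂psi/∂u = -12(u - 4)(u + 3)(u + 4); at u=0 this is 576, so u decreases.
∂psi/∂v = -12v(v - 2)(v + 4); at v=-2 this is -192, so v increases.
u converges to its nearest critical value -3 (a local min of the u-part); v converges to 0. The iterate converges to (-3, 0).

(-3, 0)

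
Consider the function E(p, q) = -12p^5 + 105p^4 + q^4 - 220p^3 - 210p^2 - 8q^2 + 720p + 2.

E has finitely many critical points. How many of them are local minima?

E separates as a function of p plus a function of q, so ∇E=0 decouples.
∂E/∂p = -60(p - 4)(p - 3)(p - 1)(p + 1) = 0 at p ∈ {-1, 1, 3, 4}; ∂E/∂q = 4q(q - 2)(q + 2) = 0 at q ∈ {-2, 0, 2}.
The Hessian is diagonal: diag(E_pp, E_qq). Second derivatives: E_pp(-1)=2400, E_pp(1)=-720, E_pp(3)=480, E_pp(4)=-900; E_qq(-2)=32, E_qq(0)=-16, E_qq(2)=32.
Local minima occur where both diagonal entries positive: (-1, -2), (-1, 2), (3, -2), (3, 2). Count: 4.

4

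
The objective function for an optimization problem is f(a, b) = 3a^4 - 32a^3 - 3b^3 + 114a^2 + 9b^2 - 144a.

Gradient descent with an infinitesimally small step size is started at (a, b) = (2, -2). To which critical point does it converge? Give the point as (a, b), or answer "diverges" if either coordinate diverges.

f is separable, so gradient descent decouples: a follows -∂f/∂a, b follows -∂f/∂b.
∂f/∂a = 12(a - 4)(a - 3)(a - 1); at a=2 this is 24, so a decreases.
∂f/∂b = -9b(b - 2); at b=-2 this is -72, so b increases.
a converges to its nearest critical value 1 (a local min of the a-part); b converges to 0. The iterate converges to (1, 0).

(1, 0)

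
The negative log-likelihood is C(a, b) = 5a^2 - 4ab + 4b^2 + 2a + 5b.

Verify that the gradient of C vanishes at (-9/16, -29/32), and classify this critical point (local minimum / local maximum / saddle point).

∇C = (10a - 4b + 2, -4a + 8b + 5); substituting (-9/16, -29/32) gives ∇C = (0, 0), so (-9/16, -29/32) is indeed a critical point.
The Hessian of C is constant: H = [[10, -4], [-4, 8]].
det(H) = 10·8 − (-4)² = 64.
det(H) > 0 and tr(H) = 18 > 0, so H is positive definite and the point is a local minimum.

local minimum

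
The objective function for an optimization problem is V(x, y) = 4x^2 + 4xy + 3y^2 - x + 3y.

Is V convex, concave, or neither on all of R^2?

convex

V is quadratic, so its Hessian is the constant matrix H = [[8, 4], [4, 6]].
det(H) = 32, tr(H) = 14.
det(H) > 0 and tr(H) > 0, so H is positive definite everywhere: convex.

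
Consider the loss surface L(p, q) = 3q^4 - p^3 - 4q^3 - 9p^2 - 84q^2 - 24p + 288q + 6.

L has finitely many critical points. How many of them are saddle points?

L separates as a function of p plus a function of q, so ∇L=0 decouples.
∂L/∂p = -3(p + 2)(p + 4) = 0 at p ∈ {-4, -2}; ∂L/∂q = 12(q - 3)(q - 2)(q + 4) = 0 at q ∈ {-4, 2, 3}.
The Hessian is diagonal: diag(L_pp, L_qq). Second derivatives: L_pp(-4)=6, L_pp(-2)=-6; L_qq(-4)=504, L_qq(2)=-72, L_qq(3)=84.
Saddle points occur where the two diagonal entries have opposite signs: (-4, 2), (-2, -4), (-2, 3). Count: 3.

3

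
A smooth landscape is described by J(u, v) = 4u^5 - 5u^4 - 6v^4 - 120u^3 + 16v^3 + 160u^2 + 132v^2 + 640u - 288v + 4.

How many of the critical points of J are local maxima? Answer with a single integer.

J separates as a function of u plus a function of v, so ∇J=0 decouples.
∂J/∂u = 20(u - 4)(u - 2)(u + 1)(u + 4) = 0 at u ∈ {-4, -1, 2, 4}; ∂J/∂v = -24(v - 4)(v - 1)(v + 3) = 0 at v ∈ {-3, 1, 4}.
The Hessian is diagonal: diag(J_uu, J_vv). Second derivatives: J_uu(-4)=-2880, J_uu(-1)=900, J_uu(2)=-720, J_uu(4)=1600; J_vv(-3)=-672, J_vv(1)=288, J_vv(4)=-504.
Local maxima occur where both diagonal entries negative: (-4, -3), (-4, 4), (2, -3), (2, 4). Count: 4.

4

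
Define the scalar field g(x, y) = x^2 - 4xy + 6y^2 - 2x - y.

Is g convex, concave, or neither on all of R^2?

g is quadratic, so its Hessian is the constant matrix H = [[2, -4], [-4, 12]].
det(H) = 8, tr(H) = 14.
det(H) > 0 and tr(H) > 0, so H is positive definite everywhere: convex.

convex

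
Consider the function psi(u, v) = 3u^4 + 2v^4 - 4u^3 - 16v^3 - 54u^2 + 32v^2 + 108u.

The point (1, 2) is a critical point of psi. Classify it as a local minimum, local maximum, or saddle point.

The mixed partial ∂²psi/∂u∂v is 0, so the Hessian at any point is diag(psi_uu, psi_vv) = diag(12(3u^2 - 2u - 9), 8(3v^2 - 12v + 8)).
At (1, 2): H = diag(-96, -32).
Both eigenvalues are negative, so H is negative definite: a local maximum.

local maximum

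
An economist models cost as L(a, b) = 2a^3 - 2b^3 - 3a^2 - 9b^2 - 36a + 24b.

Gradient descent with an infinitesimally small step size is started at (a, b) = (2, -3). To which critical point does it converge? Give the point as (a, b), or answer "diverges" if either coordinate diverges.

(3, -4)

L is separable, so gradient descent decouples: a follows -∂L/∂a, b follows -∂L/∂b.
∂L/∂a = 6(a - 3)(a + 2); at a=2 this is -24, so a increases.
∂L/∂b = -6(b - 1)(b + 4); at b=-3 this is 24, so b decreases.
a converges to its nearest critical value 3 (a local min of the a-part); b converges to -4. The iterate converges to (3, -4).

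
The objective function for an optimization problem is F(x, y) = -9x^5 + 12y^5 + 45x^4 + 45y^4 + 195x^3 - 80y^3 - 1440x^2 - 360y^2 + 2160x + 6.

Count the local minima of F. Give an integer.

4

F separates as a function of x plus a function of y, so ∇F=0 decouples.
∂F/∂x = -45(x - 4)(x - 3)(x - 1)(x + 4) = 0 at x ∈ {-4, 1, 3, 4}; ∂F/∂y = 60y(y - 2)(y + 2)(y + 3) = 0 at y ∈ {-3, -2, 0, 2}.
The Hessian is diagonal: diag(F_xx, F_yy). Second derivatives: F_xx(-4)=12600, F_xx(1)=-1350, F_xx(3)=630, F_xx(4)=-1080; F_yy(-3)=-900, F_yy(-2)=480, F_yy(0)=-720, F_yy(2)=2400.
Local minima occur where both diagonal entries positive: (-4, -2), (-4, 2), (3, -2), (3, 2). Count: 4.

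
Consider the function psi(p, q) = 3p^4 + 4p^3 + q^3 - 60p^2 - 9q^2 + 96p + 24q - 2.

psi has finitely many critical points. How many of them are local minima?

psi separates as a function of p plus a function of q, so ∇psi=0 decouples.
∂psi/∂p = 12(p - 2)(p - 1)(p + 4) = 0 at p ∈ {-4, 1, 2}; ∂psi/∂q = 3(q - 4)(q - 2) = 0 at q ∈ {2, 4}.
The Hessian is diagonal: diag(psi_pp, psi_qq). Second derivatives: psi_pp(-4)=360, psi_pp(1)=-60, psi_pp(2)=72; psi_qq(2)=-6, psi_qq(4)=6.
Local minima occur where both diagonal entries positive: (-4, 4), (2, 4). Count: 2.

2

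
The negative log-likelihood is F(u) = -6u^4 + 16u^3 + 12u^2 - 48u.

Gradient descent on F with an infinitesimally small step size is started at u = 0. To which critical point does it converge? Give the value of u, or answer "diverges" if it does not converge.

1

F'(u) = -24(u - 2)(u - 1)(u + 1), so F'(0) = -48.
Gradient descent moves in the -F' direction, i.e. u is increasing.
The nearest critical point in that direction is u = 1, where F'' = 48 > 0 (a local minimum). The iterate converges there.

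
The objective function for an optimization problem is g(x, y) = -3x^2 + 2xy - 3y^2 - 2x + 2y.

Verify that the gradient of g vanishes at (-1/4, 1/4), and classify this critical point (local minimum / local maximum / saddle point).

∇g = (-6x + 2y - 2, 2x - 6y + 2); substituting (-1/4, 1/4) gives ∇g = (0, 0), so (-1/4, 1/4) is indeed a critical point.
The Hessian of g is constant: H = [[-6, 2], [2, -6]].
det(H) = (-6)·(-6) − 2² = 32.
det(H) > 0 and tr(H) = -12 < 0, so H is negative definite and the point is a local maximum.

local maximum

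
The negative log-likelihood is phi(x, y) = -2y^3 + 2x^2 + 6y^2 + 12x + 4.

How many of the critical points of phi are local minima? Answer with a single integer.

phi separates as a function of x plus a function of y, so ∇phi=0 decouples.
∂phi/∂x = 4(x + 3) = 0 at x ∈ {-3}; ∂phi/∂y = -6y(y - 2) = 0 at y ∈ {0, 2}.
The Hessian is diagonal: diag(phi_xx, phi_yy). Second derivatives: phi_xx(-3)=4; phi_yy(0)=12, phi_yy(2)=-12.
Local minima occur where both diagonal entries positive: (-3, 0). Count: 1.

1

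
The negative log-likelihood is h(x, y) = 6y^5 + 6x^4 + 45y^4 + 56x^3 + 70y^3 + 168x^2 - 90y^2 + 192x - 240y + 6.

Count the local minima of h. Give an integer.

4

h separates as a function of x plus a function of y, so ∇h=0 decouples.
∂h/∂x = 24(x + 1)(x + 2)(x + 4) = 0 at x ∈ {-4, -2, -1}; ∂h/∂y = 30(y - 1)(y + 1)(y + 2)(y + 4) = 0 at y ∈ {-4, -2, -1, 1}.
The Hessian is diagonal: diag(h_xx, h_yy). Second derivatives: h_xx(-4)=144, h_xx(-2)=-48, h_xx(-1)=72; h_yy(-4)=-900, h_yy(-2)=180, h_yy(-1)=-180, h_yy(1)=900.
Local minima occur where both diagonal entries positive: (-4, -2), (-4, 1), (-1, -2), (-1, 1). Count: 4.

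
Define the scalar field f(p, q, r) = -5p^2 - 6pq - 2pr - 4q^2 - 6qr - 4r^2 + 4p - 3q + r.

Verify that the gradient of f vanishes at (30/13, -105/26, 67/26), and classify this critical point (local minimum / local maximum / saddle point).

local maximum

∇f = (-10p - 6q - 2r + 4, -6p - 8q - 6r - 3, -2p - 6q - 8r + 1); substituting (30/13, -105/26, 67/26) gives ∇f = (0, 0, 0), so (30/13, -105/26, 67/26) is indeed a critical point.
The Hessian is constant: H = [[-10, -6, -2], [-6, -8, -6], [-2, -6, -8]].
Leading principal minors: Δ₁ = -10, Δ₂ = 44, Δ₃ = -104.
The minors alternate sign starting negative (−, +, −), so H is negative definite: a local maximum.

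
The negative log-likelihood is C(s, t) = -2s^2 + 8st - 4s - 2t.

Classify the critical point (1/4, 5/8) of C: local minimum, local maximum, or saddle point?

saddle point

The Hessian of C is constant: H = [[-4, 8], [8, 0]].
det(H) = (-4)·0 − 8² = -64.
Since det(H) < 0, H is indefinite and the critical point is a saddle point.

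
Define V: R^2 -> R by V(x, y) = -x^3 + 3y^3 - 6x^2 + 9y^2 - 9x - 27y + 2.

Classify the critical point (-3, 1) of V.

local minimum

The mixed partial ∂²V/∂x∂y is 0, so the Hessian at any point is diag(V_xx, V_yy) = diag(-6(x + 2), 18(y + 1)).
At (-3, 1): H = diag(6, 36).
Both eigenvalues are positive, so H is positive definite: a local minimum.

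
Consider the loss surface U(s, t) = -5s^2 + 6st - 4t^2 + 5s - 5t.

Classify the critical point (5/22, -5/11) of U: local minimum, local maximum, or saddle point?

The Hessian of U is constant: H = [[-10, 6], [6, -8]].
det(H) = (-10)·(-8) − 6² = 44.
det(H) > 0 and tr(H) = -18 < 0, so H is negative definite and the point is a local maximum.

local maximum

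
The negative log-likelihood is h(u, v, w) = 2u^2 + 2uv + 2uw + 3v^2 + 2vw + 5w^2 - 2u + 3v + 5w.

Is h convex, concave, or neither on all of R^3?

convex

h is quadratic, so its Hessian is the constant matrix H = [[4, 2, 2], [2, 6, 2], [2, 2, 10]].
Leading principal minors: 4, 20, 176.
All positive ⇒ H ≻ 0 ⇒ convex.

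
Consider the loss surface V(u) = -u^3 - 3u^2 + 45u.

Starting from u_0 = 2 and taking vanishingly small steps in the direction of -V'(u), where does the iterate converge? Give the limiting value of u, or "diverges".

V'(u) = -3(u - 3)(u + 5), so V'(2) = 21.
Gradient descent moves in the -V' direction, i.e. u is decreasing.
The nearest critical point in that direction is u = -5, where V'' = 24 > 0 (a local minimum). The iterate converges there.

-5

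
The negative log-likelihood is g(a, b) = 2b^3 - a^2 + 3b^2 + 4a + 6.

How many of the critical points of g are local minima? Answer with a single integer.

0

g separates as a function of a plus a function of b, so ∇g=0 decouples.
∂g/∂a = -2(a - 2) = 0 at a ∈ {2}; ∂g/∂b = 6b(b + 1) = 0 at b ∈ {-1, 0}.
The Hessian is diagonal: diag(g_aa, g_bb). Second derivatives: g_aa(2)=-2; g_bb(-1)=-6, g_bb(0)=6.
Local minima occur where both diagonal entries positive: none. Count: 0.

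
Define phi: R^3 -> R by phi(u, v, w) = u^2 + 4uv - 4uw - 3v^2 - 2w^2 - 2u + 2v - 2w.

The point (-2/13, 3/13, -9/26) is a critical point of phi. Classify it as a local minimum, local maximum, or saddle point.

The Hessian is constant: H = [[2, 4, -4], [4, -6, 0], [-4, 0, -4]].
Leading principal minors: Δ₁ = 2, Δ₂ = -28, Δ₃ = 208.
The minors fit neither the all-positive nor the alternating-sign pattern, so H is indefinite: a saddle point.

saddle point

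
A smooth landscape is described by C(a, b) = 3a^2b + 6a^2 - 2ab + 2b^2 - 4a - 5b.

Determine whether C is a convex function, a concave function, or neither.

The term 3a^2b is cubic, so the Hessian is not constant.
∂²C/∂a² = 6b + 12, which takes both signs as b varies (negative for sufficiently negative b). A diagonal entry of the Hessian changing sign means the Hessian is neither positive- nor negative-semidefinite on all of R^2.

neither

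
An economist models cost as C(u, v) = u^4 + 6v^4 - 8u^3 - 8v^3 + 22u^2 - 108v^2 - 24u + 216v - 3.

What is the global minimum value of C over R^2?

C(u,v) separates as P(u) + Q(v) − 3, so its minimum is min P + min Q − 3.
P'(u) = 4(u - 3)(u - 2)(u - 1) vanishes at u ∈ {1, 2, 3}; Q'(v) = 24(v - 3)(v - 1)(v + 3) vanishes at v ∈ {-3, 1, 3}.
Local minima of P (where P''>0): P(1)=-9, P(3)=-9. Local minima of Q: Q(-3)=-918, Q(3)=-54.
So the global minimum of C is P(1) + Q(-3) − 3 = -9 − 918 − 3 = -930, attained at (1, -3).

-930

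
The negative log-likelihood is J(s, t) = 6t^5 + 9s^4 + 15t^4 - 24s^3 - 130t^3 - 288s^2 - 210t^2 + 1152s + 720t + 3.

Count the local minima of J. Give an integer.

4

J separates as a function of s plus a function of t, so ∇J=0 decouples.
∂J/∂s = 36(s - 4)(s - 2)(s + 4) = 0 at s ∈ {-4, 2, 4}; ∂J/∂t = 30(t - 3)(t - 1)(t + 2)(t + 4) = 0 at t ∈ {-4, -2, 1, 3}.
The Hessian is diagonal: diag(J_ss, J_tt). Second derivatives: J_ss(-4)=1728, J_ss(2)=-432, J_ss(4)=576; J_tt(-4)=-2100, J_tt(-2)=900, J_tt(1)=-900, J_tt(3)=2100.
Local minima occur where both diagonal entries positive: (-4, -2), (-4, 3), (4, -2), (4, 3). Count: 4.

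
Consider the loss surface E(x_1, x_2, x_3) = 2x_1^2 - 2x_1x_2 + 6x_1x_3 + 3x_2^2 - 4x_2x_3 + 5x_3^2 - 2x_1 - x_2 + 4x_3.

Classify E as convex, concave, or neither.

convex

E is quadratic, so its Hessian is the constant matrix H = [[4, -2, 6], [-2, 6, -4], [6, -4, 10]].
Leading principal minors: 4, 20, 16.
All positive ⇒ H ≻ 0 ⇒ convex.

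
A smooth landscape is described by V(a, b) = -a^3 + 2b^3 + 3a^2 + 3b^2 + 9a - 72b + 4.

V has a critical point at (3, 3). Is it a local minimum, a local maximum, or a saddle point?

The mixed partial ∂²V/∂a∂b is 0, so the Hessian at any point is diag(V_aa, V_bb) = diag(6(-a + 1), 6(2b + 1)).
At (3, 3): H = diag(-12, 42).
The eigenvalues have opposite signs, so H is indefinite: a saddle point.

saddle point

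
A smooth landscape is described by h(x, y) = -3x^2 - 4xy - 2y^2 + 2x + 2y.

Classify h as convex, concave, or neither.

h is quadratic, so its Hessian is the constant matrix H = [[-6, -4], [-4, -4]].
det(H) = 8, tr(H) = -10.
det(H) > 0 and tr(H) < 0, so H is negative definite everywhere: concave.

concave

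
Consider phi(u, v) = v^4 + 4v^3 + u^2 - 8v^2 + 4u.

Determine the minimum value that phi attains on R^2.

phi(u,v) separates as P(u) + Q(v), so its minimum is min P + min Q.
P'(u) = 2u + 4 vanishes at u ∈ {-2}; Q'(v) = 4v(v - 1)(v + 4) vanishes at v ∈ {-4, 0, 1}.
Local minima of P (where P''>0): P(-2)=-4. Local minima of Q: Q(-4)=-128, Q(1)=-3.
So the global minimum of phi is P(-2) + Q(-4) = -4 − 128 = -132, attained at (-2, -4).

-132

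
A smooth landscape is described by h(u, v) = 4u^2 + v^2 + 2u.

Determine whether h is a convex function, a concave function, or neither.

convex

h is quadratic, so its Hessian is the constant matrix H = [[8, 0], [0, 2]].
det(H) = 16, tr(H) = 10.
det(H) > 0 and tr(H) > 0, so H is positive definite everywhere: convex.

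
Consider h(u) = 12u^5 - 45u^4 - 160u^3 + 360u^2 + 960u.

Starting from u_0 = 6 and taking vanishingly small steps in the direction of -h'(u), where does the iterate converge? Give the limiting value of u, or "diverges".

h'(u) = 60(u - 4)(u - 2)(u + 1)(u + 2), so h'(6) = 26880.
Gradient descent moves in the -h' direction, i.e. u is decreasing.
The nearest critical point in that direction is u = 4, where h'' = 3600 > 0 (a local minimum). The iterate converges there.

4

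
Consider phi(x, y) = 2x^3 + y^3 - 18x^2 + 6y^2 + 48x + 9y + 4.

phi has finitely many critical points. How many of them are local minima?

phi separates as a function of x plus a function of y, so ∇phi=0 decouples.
∂phi/∂x = 6(x - 4)(x - 2) = 0 at x ∈ {2, 4}; ∂phi/∂y = 3(y + 1)(y + 3) = 0 at y ∈ {-3, -1}.
The Hessian is diagonal: diag(phi_xx, phi_yy). Second derivatives: phi_xx(2)=-12, phi_xx(4)=12; phi_yy(-3)=-6, phi_yy(-1)=6.
Local minima occur where both diagonal entries positive: (4, -1). Count: 1.

1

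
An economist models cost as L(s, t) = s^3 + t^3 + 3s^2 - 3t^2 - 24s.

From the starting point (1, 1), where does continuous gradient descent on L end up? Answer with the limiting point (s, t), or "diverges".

L is separable, so gradient descent decouples: s follows -∂L/∂s, t follows -∂L/∂t.
∂L/∂s = 3(s - 2)(s + 4); at s=1 this is -15, so s increases.
∂L/∂t = 3t(t - 2); at t=1 this is -3, so t increases.
s converges to its nearest critical value 2 (a local min of the s-part); t converges to 2. The iterate converges to (2, 2).

(2, 2)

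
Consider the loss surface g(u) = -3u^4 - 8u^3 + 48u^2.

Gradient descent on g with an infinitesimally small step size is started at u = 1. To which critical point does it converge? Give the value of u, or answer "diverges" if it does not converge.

0

g'(u) = -12u(u - 2)(u + 4), so g'(1) = 60.
Gradient descent moves in the -g' direction, i.e. u is decreasing.
The nearest critical point in that direction is u = 0, where g'' = 96 > 0 (a local minimum). The iterate converges there.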